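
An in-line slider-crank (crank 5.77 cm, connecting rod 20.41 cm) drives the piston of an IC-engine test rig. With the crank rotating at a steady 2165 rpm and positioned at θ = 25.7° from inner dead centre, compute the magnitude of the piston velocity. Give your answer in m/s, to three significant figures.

7.13

ω = 2π·2165/60 = 226.7 rad/s
For an in-line slider-crank, x = r cosθ + √(L² − r² sin²θ), so v = −rω sinθ·[1 + r cosθ/√(L² − r² sin²θ)].
With r = 0.0577 m, L = 0.2041 m, θ = 25.7°: √(L² − r² sin²θ) = 0.20256 m.
v = −0.0577·226.7·0.43366·[1 + 0.0577·0.90108/0.20256] = -7.1291 m/s.
|v| = 7.1291 m/s.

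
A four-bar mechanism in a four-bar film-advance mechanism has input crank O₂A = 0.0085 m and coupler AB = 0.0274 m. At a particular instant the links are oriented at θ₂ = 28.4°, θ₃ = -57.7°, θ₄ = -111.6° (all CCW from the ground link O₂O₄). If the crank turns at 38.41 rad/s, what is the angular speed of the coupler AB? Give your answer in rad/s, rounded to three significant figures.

ω₂ = 38.41 rad/s
Differentiating the loop-closure r₂e^{iθ₂}+r₃e^{iθ₃}=r₁+r₄e^{iθ₄} gives r₂ω₂e^{iθ₂}+r₃ω₃e^{iθ₃}=r₄ω₄e^{iθ₄}.
Eliminating the other unknown: ω₃ = r₂ω₂ sin(θ₄−θ₂) / [r₃ sin(θ₃−θ₄)].
Numerator sine = -0.64279; denominator sine = +0.80799.
Result = 0.0085·38.41·(-0.64279) / (0.0274·(+0.80799)) = -9.4793 rad/s; magnitude 9.4793 rad/s.

9.48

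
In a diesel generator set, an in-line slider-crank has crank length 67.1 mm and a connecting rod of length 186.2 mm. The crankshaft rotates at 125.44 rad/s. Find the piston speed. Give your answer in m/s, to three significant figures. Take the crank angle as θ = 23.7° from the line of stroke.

4.51

ω = 125.4 rad/s
For an in-line slider-crank, x = r cosθ + √(L² − r² sin²θ), so v = −rω sinθ·[1 + r cosθ/√(L² − r² sin²θ)].
With r = 0.0671 m, L = 0.1862 m, θ = 23.7°: √(L² − r² sin²θ) = 0.18424 m.
v = −0.0671·125.4·0.40195·[1 + 0.0671·0.91566/0.18424] = -4.5115 m/s.
|v| = 4.5115 m/s.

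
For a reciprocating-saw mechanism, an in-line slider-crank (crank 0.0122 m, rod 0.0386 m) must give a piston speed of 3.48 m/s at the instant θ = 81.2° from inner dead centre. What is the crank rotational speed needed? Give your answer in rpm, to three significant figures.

2620

For an in-line slider-crank, |v_piston| = rω|sinθ|·[1 + r cosθ/√(L² − r² sin²θ)].
With r = 0.0122 m, L = 0.0386 m, θ = 81.2°: the bracketed kinematic factor |dx/dθ| = 0.01267 m.
ω = v/|dx/dθ| = 3.48/0.01267 = 274.66 rad/s.
N = 60ω/(2π) = 2622.8 rpm.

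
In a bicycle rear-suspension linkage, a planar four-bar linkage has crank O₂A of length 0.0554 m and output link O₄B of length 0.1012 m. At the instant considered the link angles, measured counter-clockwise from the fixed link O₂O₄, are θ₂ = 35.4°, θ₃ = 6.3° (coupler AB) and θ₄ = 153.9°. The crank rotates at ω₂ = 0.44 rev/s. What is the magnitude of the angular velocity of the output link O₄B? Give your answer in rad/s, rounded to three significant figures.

ω₂ = 2.765 rad/s (from 0.44 rev/s).
Differentiating the loop-closure r₂e^{iθ₂}+r₃e^{iθ₃}=r₁+r₄e^{iθ₄} gives r₂ω₂e^{iθ₂}+r₃ω₃e^{iθ₃}=r₄ω₄e^{iθ₄}.
Eliminating the other unknown: ω₄ = r₂ω₂ sin(θ₂−θ₃) / [r₄ sin(θ₄−θ₃)].
Numerator sine = +0.48634; denominator sine = +0.53583.
Result = 0.0554·2.765·(+0.48634) / (0.1012·(+0.53583)) = +1.3736 rad/s; magnitude 1.3736 rad/s.

1.37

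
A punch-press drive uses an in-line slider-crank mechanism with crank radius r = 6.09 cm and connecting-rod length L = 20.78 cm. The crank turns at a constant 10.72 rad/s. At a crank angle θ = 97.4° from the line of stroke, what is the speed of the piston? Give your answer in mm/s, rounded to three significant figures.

ω = 10.72 rad/s
For an in-line slider-crank, x = r cosθ + √(L² − r² sin²θ), so v = −rω sinθ·[1 + r cosθ/√(L² − r² sin²θ)].
With r = 0.0609 m, L = 0.2078 m, θ = 97.4°: √(L² − r² sin²θ) = 0.19883 m.
v = −0.0609·10.72·0.99167·[1 + 0.0609·-0.12880/0.19883] = -0.62187 m/s.
|v| = 0.62187 m/s = 621.87 mm/s.

622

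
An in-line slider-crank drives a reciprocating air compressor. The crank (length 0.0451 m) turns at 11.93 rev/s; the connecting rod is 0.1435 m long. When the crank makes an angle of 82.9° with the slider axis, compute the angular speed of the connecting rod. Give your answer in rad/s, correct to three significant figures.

3.06

ω = 74.96 rad/s (converted from 11.93 rev/s).
The rod makes angle φ with the slider axis where L sinφ = r sinθ; differentiating, L cosφ·φ̇ = r ω cosθ.
L cosφ = √(L² − r² sin²θ) = 0.13634 m.
|ω_rod| = r ω |cosθ| / √(L² − r² sin²θ) = 0.0451·74.96·0.12360/0.13634 = 3.0647 rad/s.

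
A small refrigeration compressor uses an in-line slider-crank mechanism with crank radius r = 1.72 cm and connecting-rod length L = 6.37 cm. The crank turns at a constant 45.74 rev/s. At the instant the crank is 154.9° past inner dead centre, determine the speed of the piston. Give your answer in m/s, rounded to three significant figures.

ω = 2π·45.7 = 287.4 rad/s
For an in-line slider-crank, x = r cosθ + √(L² − r² sin²θ), so v = −rω sinθ·[1 + r cosθ/√(L² − r² sin²θ)].
With r = 0.0172 m, L = 0.0637 m, θ = 154.9°: √(L² − r² sin²θ) = 0.063281 m.
v = −0.0172·287.4·0.42420·[1 + 0.0172·-0.90557/0.063281] = -1.5808 m/s.
|v| = 1.5808 m/s.

1.58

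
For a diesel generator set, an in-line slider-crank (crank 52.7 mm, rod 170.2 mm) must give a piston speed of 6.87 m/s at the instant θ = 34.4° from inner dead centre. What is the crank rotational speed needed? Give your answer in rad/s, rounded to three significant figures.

For an in-line slider-crank, |v_piston| = rω|sinθ|·[1 + r cosθ/√(L² − r² sin²θ)].
With r = 0.0527 m, L = 0.1702 m, θ = 34.4°: the bracketed kinematic factor |dx/dθ| = 0.0375 m.
ω = v/|dx/dθ| = 6.87/0.0375 = 183.2 rad/s.

183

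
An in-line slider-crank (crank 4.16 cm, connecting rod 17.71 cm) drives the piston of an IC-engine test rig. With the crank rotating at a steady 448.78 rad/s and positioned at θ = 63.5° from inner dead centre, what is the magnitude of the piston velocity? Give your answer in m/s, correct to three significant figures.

18.5

ω = 448.8 rad/s
For an in-line slider-crank, x = r cosθ + √(L² − r² sin²θ), so v = −rω sinθ·[1 + r cosθ/√(L² − r² sin²θ)].
With r = 0.0416 m, L = 0.1771 m, θ = 63.5°: √(L² − r² sin²θ) = 0.17314 m.
v = −0.0416·448.8·0.89493·[1 + 0.0416·0.44620/0.17314] = -18.499 m/s.
|v| = 18.499 m/s.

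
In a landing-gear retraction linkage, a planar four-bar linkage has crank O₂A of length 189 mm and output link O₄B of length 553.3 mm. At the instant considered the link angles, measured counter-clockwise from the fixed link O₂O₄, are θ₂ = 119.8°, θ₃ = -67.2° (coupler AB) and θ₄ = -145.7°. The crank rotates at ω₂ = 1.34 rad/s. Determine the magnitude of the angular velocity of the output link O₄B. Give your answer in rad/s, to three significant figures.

ω₂ = 1.34 rad/s
Differentiating the loop-closure r₂e^{iθ₂}+r₃e^{iθ₃}=r₁+r₄e^{iθ₄} gives r₂ω₂e^{iθ₂}+r₃ω₃e^{iθ₃}=r₄ω₄e^{iθ₄}.
Eliminating the other unknown: ω₄ = r₂ω₂ sin(θ₂−θ₃) / [r₄ sin(θ₄−θ₃)].
Numerator sine = -0.12187; denominator sine = -0.97992.
Result = 0.189·1.34·(-0.12187) / (0.5533·(-0.97992)) = +0.056926 rad/s; magnitude 0.056926 rad/s.

0.0569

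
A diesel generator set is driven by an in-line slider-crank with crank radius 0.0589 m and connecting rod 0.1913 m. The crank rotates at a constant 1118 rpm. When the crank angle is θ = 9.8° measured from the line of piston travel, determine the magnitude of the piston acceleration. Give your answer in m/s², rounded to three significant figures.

1030

ω = 2π·1118/60 = 117.1 rad/s
x(θ) = r cosθ + √(L² − r² sin²θ); with ω constant, a = ω²·d²x/dθ².
d²x/dθ² = −r cosθ − r²(cos2θ)/√u − r⁴ sin²2θ/(4u^{3/2}),  u = L² − r² sin²θ = 0.0364952 m².
Substituting r = 0.0589 m, L = 0.1913 m, θ = 9.8°: d²x/dθ² = -0.075197 m.
a = ω²·d²x/dθ² = (117.1)²·(-0.075197) = -1030.7 m/s²;  |a| = 1030.7 m/s².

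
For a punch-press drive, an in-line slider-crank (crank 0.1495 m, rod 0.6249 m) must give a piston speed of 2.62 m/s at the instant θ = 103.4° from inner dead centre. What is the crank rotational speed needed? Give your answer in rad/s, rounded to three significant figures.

19.1

For an in-line slider-crank, |v_piston| = rω|sinθ|·[1 + r cosθ/√(L² − r² sin²θ)].
With r = 0.1495 m, L = 0.6249 m, θ = 103.4°: the bracketed kinematic factor |dx/dθ| = 0.13714 m.
ω = v/|dx/dθ| = 2.62/0.13714 = 19.105 rad/s.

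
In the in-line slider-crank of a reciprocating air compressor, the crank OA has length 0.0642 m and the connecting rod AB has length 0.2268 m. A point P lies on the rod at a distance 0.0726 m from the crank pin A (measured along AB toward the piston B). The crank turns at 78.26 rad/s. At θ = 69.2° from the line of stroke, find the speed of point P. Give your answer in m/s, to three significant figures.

5.00

ω = 78.26 rad/s.  Crank-pin speed |V_A| = rω = 5.0243 m/s, perpendicular to OA.
Rod angle: sinφ = −(r/L) sinθ ⇒ φ = -15.344°; ω_rod = −rω cosθ/√(L²−r²sin²θ) = -8.1575 rad/s.
V_P = V_A + ω_rod × AP, with AP = 0.0726 m along the rod.
Components: V_Px = −rω sinθ − a·ω_rod·sinφ = -4.8536 m/s;  V_Py = rω cosθ + a·ω_rod·cosφ = +1.213 m/s.
|V_P| = √(V_Px² + V_Py²) = 5.0028 m/s.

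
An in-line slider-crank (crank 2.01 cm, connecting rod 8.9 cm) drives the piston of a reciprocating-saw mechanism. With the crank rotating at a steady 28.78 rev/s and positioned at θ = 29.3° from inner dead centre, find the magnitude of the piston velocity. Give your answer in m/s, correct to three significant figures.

ω = 2π·28.8 = 180.8 rad/s
For an in-line slider-crank, x = r cosθ + √(L² − r² sin²θ), so v = −rω sinθ·[1 + r cosθ/√(L² − r² sin²θ)].
With r = 0.0201 m, L = 0.089 m, θ = 29.3°: √(L² − r² sin²θ) = 0.088455 m.
v = −0.0201·180.8·0.48938·[1 + 0.0201·0.87207/0.088455] = -2.1312 m/s.
|v| = 2.1312 m/s.

2.13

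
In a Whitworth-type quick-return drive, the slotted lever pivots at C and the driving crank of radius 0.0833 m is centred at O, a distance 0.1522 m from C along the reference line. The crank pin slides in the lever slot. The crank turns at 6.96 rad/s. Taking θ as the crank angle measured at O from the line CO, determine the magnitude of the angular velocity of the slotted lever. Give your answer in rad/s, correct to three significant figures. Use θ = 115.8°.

ω = 6.96 rad/s
Crank pin A relative to C: A = (d + r cosθ, r sinθ); lever angle φ = atan2(r sinθ, d + r cosθ).
Differentiating tanφ: φ̇ = rω(d cosθ + r)/(d² + r² + 2dr cosθ).
d² + r² + 2dr cosθ = |CA|² = 0.0190678 m²;  d cosθ + r = +0.017058 m.
|ω_lever| = |0.0833·6.96·+0.017058| / 0.0190678 = 0.51865 rad/s.

0.519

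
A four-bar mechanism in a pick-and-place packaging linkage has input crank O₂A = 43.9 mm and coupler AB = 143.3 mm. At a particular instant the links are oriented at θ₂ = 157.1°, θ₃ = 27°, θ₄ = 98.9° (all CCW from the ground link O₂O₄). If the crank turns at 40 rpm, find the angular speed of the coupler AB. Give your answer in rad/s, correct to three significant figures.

1.15

ω₂ = 4.189 rad/s (from 40 rpm).
Differentiating the loop-closure r₂e^{iθ₂}+r₃e^{iθ₃}=r₁+r₄e^{iθ₄} gives r₂ω₂e^{iθ₂}+r₃ω₃e^{iθ₃}=r₄ω₄e^{iθ₄}.
Eliminating the other unknown: ω₃ = r₂ω₂ sin(θ₄−θ₂) / [r₃ sin(θ₃−θ₄)].
Numerator sine = -0.84989; denominator sine = -0.95052.
Result = 0.0439·4.189·(-0.84989) / (0.1433·(-0.95052)) = +1.1474 rad/s; magnitude 1.1474 rad/s.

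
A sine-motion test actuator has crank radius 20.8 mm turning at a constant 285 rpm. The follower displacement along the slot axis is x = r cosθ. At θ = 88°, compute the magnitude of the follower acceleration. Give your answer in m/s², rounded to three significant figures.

ω = 29.85 rad/s (from 285 rpm).
x = r cosθ ⇒ ẍ = −rω² cosθ (ω constant).
|a| = rω²|cosθ| = 0.0208·(29.85)²·|cos 88°| = 0.64659 m/s².

0.647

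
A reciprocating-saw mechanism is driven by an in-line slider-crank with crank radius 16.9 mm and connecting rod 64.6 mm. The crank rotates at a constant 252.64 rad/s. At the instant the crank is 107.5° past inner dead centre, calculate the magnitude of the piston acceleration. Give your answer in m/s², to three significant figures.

ω = 252.6 rad/s
x(θ) = r cosθ + √(L² − r² sin²θ); with ω constant, a = ω²·d²x/dθ².
d²x/dθ² = −r cosθ − r²(cos2θ)/√u − r⁴ sin²2θ/(4u^{3/2}),  u = L² − r² sin²θ = 0.00391338 m².
Substituting r = 0.0169 m, L = 0.0646 m, θ = 107.5°: d²x/dθ² = +0.0087944 m.
a = ω²·d²x/dθ² = (252.6)²·(+0.0087944) = +561.32 m/s²;  |a| = 561.32 m/s².

561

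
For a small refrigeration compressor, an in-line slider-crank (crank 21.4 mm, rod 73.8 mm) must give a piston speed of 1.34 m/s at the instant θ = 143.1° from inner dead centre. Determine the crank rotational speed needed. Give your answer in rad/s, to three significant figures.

136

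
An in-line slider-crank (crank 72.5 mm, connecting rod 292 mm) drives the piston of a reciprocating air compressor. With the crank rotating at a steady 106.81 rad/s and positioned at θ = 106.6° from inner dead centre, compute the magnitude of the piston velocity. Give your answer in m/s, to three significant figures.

ω = 106.8 rad/s
For an in-line slider-crank, x = r cosθ + √(L² − r² sin²θ), so v = −rω sinθ·[1 + r cosθ/√(L² − r² sin²θ)].
With r = 0.0725 m, L = 0.292 m, θ = 106.6°: √(L² − r² sin²θ) = 0.28361 m.
v = −0.0725·106.8·0.95832·[1 + 0.0725·-0.28569/0.28361] = -6.879 m/s.
|v| = 6.879 m/s.

6.88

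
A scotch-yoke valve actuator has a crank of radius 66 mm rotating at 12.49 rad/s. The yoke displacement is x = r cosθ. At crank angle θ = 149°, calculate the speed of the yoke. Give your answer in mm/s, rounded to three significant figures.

ω = 12.49 rad/s
x = r cosθ ⇒ ẋ = −rω sinθ.
|v| = rω|sinθ| = 0.066·12.49·|sin 149°| = 0.42457 m/s = 424.57 mm/s.

425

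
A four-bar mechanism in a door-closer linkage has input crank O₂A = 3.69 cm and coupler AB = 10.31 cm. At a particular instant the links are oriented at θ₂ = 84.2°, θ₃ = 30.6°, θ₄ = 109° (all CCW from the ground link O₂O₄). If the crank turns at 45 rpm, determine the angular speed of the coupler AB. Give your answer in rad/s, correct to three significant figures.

0.722

ω₂ = 4.712 rad/s (from 45 rpm).
Differentiating the loop-closure r₂e^{iθ₂}+r₃e^{iθ₃}=r₁+r₄e^{iθ₄} gives r₂ω₂e^{iθ₂}+r₃ω₃e^{iθ₃}=r₄ω₄e^{iθ₄}.
Eliminating the other unknown: ω₃ = r₂ω₂ sin(θ₄−θ₂) / [r₃ sin(θ₃−θ₄)].
Numerator sine = +0.41945; denominator sine = -0.97958.
Result = 0.0369·4.712·(+0.41945) / (0.1031·(-0.97958)) = -0.72219 rad/s; magnitude 0.72219 rad/s.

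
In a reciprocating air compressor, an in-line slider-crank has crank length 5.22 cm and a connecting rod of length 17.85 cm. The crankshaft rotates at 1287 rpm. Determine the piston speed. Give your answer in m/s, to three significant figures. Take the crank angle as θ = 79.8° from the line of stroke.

ω = 2π·1287/60 = 134.8 rad/s
For an in-line slider-crank, x = r cosθ + √(L² − r² sin²θ), so v = −rω sinθ·[1 + r cosθ/√(L² − r² sin²θ)].
With r = 0.0522 m, L = 0.1785 m, θ = 79.8°: √(L² − r² sin²θ) = 0.17095 m.
v = −0.0522·134.8·0.98420·[1 + 0.0522·0.17708/0.17095] = -7.2984 m/s.
|v| = 7.2984 m/s.

7.30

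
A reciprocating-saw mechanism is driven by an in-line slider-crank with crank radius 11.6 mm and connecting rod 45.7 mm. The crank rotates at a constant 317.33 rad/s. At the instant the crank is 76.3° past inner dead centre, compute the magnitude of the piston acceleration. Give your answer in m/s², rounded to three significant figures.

6.14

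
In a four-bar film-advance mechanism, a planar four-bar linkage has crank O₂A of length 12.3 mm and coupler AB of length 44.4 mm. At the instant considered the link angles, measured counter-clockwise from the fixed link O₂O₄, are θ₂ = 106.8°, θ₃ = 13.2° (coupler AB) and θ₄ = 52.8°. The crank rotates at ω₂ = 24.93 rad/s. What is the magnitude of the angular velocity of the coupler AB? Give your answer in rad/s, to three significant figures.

ω₂ = 24.93 rad/s
Differentiating the loop-closure r₂e^{iθ₂}+r₃e^{iθ₃}=r₁+r₄e^{iθ₄} gives r₂ω₂e^{iθ₂}+r₃ω₃e^{iθ₃}=r₄ω₄e^{iθ₄}.
Eliminating the other unknown: ω₃ = r₂ω₂ sin(θ₄−θ₂) / [r₃ sin(θ₃−θ₄)].
Numerator sine = -0.80902; denominator sine = -0.63742.
Result = 0.0123·24.93·(-0.80902) / (0.0444·(-0.63742)) = +8.7654 rad/s; magnitude 8.7654 rad/s.

8.77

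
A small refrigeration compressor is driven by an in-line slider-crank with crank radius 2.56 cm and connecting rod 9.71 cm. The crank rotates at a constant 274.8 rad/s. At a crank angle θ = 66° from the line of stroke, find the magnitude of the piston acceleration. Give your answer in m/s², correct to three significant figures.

440

ω = 274.8 rad/s
x(θ) = r cosθ + √(L² − r² sin²θ); with ω constant, a = ω²·d²x/dθ².
d²x/dθ² = −r cosθ − r²(cos2θ)/√u − r⁴ sin²2θ/(4u^{3/2}),  u = L² − r² sin²θ = 0.00888147 m².
Substituting r = 0.0256 m, L = 0.0971 m, θ = 66°: d²x/dθ² = -0.0058301 m.
a = ω²·d²x/dθ² = (274.8)²·(-0.0058301) = -440.26 m/s²;  |a| = 440.26 m/s².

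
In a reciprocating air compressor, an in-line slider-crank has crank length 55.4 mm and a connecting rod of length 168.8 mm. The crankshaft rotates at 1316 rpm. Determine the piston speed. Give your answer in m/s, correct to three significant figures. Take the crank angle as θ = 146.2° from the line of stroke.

ω = 2π·1316/60 = 137.8 rad/s
For an in-line slider-crank, x = r cosθ + √(L² − r² sin²θ), so v = −rω sinθ·[1 + r cosθ/√(L² − r² sin²θ)].
With r = 0.0554 m, L = 0.1688 m, θ = 146.2°: √(L² − r² sin²θ) = 0.16596 m.
v = −0.0554·137.8·0.55630·[1 + 0.0554·-0.83098/0.16596] = -3.069 m/s.
|v| = 3.069 m/s.

3.07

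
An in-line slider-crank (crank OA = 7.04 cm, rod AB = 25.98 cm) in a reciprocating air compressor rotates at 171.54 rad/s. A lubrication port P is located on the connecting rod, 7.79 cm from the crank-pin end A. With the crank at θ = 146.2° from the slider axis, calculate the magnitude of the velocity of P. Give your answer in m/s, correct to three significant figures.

ω = 171.5 rad/s.  Crank-pin speed |V_A| = rω = 12.076 m/s, perpendicular to OA.
Rod angle: sinφ = −(r/L) sinθ ⇒ φ = -8.670°; ω_rod = −rω cosθ/√(L²−r²sin²θ) = +39.074 rad/s.
V_P = V_A + ω_rod × AP, with AP = 0.0779 m along the rod.
Components: V_Px = −rω sinθ − a·ω_rod·sinφ = -6.2592 m/s;  V_Py = rω cosθ + a·ω_rod·cosφ = -7.0263 m/s.
|V_P| = √(V_Px² + V_Py²) = 9.4099 m/s.

9.41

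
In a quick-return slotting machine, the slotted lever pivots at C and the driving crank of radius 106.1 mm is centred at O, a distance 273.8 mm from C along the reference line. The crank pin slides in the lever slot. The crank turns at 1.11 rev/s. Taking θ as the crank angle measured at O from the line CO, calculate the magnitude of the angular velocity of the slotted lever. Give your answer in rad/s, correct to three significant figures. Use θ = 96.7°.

0.691

ω = 6.974 rad/s (from 1.11 rev/s).
Crank pin A relative to C: A = (d + r cosθ, r sinθ); lever angle φ = atan2(r sinθ, d + r cosθ).
Differentiating tanφ: φ̇ = rω(d cosθ + r)/(d² + r² + 2dr cosθ).
d² + r² + 2dr cosθ = |CA|² = 0.079445 m²;  d cosθ + r = +0.074156 m.
|ω_lever| = |0.1061·6.974·+0.074156| / 0.079445 = 0.69071 rad/s.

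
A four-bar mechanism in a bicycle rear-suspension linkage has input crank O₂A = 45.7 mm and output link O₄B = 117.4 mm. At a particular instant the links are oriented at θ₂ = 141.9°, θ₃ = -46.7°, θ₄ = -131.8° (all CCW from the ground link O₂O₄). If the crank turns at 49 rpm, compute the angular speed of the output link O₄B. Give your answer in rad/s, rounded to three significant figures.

0.300

ω₂ = 5.131 rad/s (from 49 rpm).
Differentiating the loop-closure r₂e^{iθ₂}+r₃e^{iθ₃}=r₁+r₄e^{iθ₄} gives r₂ω₂e^{iθ₂}+r₃ω₃e^{iθ₃}=r₄ω₄e^{iθ₄}.
Eliminating the other unknown: ω₄ = r₂ω₂ sin(θ₂−θ₃) / [r₄ sin(θ₄−θ₃)].
Numerator sine = -0.14954; denominator sine = -0.99635.
Result = 0.0457·5.131·(-0.14954) / (0.1174·(-0.99635)) = +0.29978 rad/s; magnitude 0.29978 rad/s.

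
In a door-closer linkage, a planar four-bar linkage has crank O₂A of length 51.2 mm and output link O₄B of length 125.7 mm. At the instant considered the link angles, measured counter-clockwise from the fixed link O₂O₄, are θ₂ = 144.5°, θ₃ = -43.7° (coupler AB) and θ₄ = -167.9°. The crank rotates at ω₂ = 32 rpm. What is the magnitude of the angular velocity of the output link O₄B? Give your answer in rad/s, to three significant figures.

0.235

ω₂ = 3.351 rad/s (from 32 rpm).
Differentiating the loop-closure r₂e^{iθ₂}+r₃e^{iθ₃}=r₁+r₄e^{iθ₄} gives r₂ω₂e^{iθ₂}+r₃ω₃e^{iθ₃}=r₄ω₄e^{iθ₄}.
Eliminating the other unknown: ω₄ = r₂ω₂ sin(θ₂−θ₃) / [r₄ sin(θ₄−θ₃)].
Numerator sine = -0.14263; denominator sine = -0.82708.
Result = 0.0512·3.351·(-0.14263) / (0.1257·(-0.82708)) = +0.23538 rad/s; magnitude 0.23538 rad/s.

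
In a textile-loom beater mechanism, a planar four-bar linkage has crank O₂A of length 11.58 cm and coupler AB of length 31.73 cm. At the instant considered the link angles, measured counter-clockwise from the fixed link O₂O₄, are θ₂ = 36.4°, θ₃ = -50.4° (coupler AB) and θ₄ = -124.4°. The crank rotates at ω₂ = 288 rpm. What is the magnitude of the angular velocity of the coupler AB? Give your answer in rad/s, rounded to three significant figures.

ω₂ = 30.16 rad/s (from 288 rpm).
Differentiating the loop-closure r₂e^{iθ₂}+r₃e^{iθ₃}=r₁+r₄e^{iθ₄} gives r₂ω₂e^{iθ₂}+r₃ω₃e^{iθ₃}=r₄ω₄e^{iθ₄}.
Eliminating the other unknown: ω₃ = r₂ω₂ sin(θ₄−θ₂) / [r₃ sin(θ₃−θ₄)].
Numerator sine = -0.32887; denominator sine = +0.96126.
Result = 0.1158·30.16·(-0.32887) / (0.3173·(+0.96126)) = -3.7656 rad/s; magnitude 3.7656 rad/s.

3.77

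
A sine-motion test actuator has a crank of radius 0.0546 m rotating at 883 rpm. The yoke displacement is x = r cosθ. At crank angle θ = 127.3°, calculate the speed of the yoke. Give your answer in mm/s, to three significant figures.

4020

ω = 92.47 rad/s (from 883 rpm).
x = r cosθ ⇒ ẋ = −rω sinθ.
|v| = rω|sinθ| = 0.0546·92.47·|sin 127.3°| = 4.0161 m/s = 4016.1 mm/s.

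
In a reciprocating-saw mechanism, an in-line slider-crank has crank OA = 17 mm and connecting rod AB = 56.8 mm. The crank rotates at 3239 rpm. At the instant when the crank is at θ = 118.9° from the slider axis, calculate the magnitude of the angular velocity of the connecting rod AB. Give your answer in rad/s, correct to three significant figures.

ω = 339.2 rad/s (converted from 3239 rpm).
The rod makes angle φ with the slider axis where L sinφ = r sinθ; differentiating, L cosφ·φ̇ = r ω cosθ.
L cosφ = √(L² − r² sin²θ) = 0.054816 m.
|ω_rod| = r ω |cosθ| / √(L² − r² sin²θ) = 0.017·339.2·0.48328/0.054816 = 50.838 rad/s.

50.8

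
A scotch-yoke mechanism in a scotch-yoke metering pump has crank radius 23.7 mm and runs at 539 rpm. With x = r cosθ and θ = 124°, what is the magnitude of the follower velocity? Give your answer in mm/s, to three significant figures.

ω = 56.44 rad/s (from 539 rpm).
x = r cosθ ⇒ ẋ = −rω sinθ.
|v| = rω|sinθ| = 0.0237·56.44·|sin 124°| = 1.109 m/s = 1109 mm/s.

1110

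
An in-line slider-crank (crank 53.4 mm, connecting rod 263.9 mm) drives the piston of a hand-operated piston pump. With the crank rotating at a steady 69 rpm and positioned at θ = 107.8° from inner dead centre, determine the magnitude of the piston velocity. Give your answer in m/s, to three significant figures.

ω = 2π·69/60 = 7.226 rad/s
For an in-line slider-crank, x = r cosθ + √(L² − r² sin²θ), so v = −rω sinθ·[1 + r cosθ/√(L² − r² sin²θ)].
With r = 0.0534 m, L = 0.2639 m, θ = 107.8°: √(L² − r² sin²θ) = 0.25896 m.
v = −0.0534·7.226·0.95213·[1 + 0.0534·-0.30570/0.25896] = -0.34422 m/s.
|v| = 0.34422 m/s.

0.344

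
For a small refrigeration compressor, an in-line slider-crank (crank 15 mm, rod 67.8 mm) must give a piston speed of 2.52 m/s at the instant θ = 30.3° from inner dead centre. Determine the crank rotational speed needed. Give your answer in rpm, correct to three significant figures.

2670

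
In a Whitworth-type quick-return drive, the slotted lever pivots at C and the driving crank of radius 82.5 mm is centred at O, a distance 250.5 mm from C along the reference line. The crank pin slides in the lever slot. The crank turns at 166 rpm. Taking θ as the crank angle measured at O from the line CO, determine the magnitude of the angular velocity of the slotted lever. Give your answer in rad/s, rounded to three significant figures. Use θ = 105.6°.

ω = 17.38 rad/s (from 166 rpm).
Crank pin A relative to C: A = (d + r cosθ, r sinθ); lever angle φ = atan2(r sinθ, d + r cosθ).
Differentiating tanφ: φ̇ = rω(d cosθ + r)/(d² + r² + 2dr cosθ).
d² + r² + 2dr cosθ = |CA|² = 0.0584414 m²;  d cosθ + r = +0.015136 m.
|ω_lever| = |0.0825·17.38·+0.015136| / 0.0584414 = 0.37142 rad/s.

0.371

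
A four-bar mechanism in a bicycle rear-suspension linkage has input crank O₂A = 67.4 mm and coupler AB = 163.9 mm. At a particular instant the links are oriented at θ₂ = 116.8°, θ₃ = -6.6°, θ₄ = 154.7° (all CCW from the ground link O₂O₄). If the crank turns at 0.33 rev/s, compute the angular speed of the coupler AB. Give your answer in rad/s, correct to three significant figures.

1.63

ω₂ = 2.073 rad/s (from 0.33 rev/s).
Differentiating the loop-closure r₂e^{iθ₂}+r₃e^{iθ₃}=r₁+r₄e^{iθ₄} gives r₂ω₂e^{iθ₂}+r₃ω₃e^{iθ₃}=r₄ω₄e^{iθ₄}.
Eliminating the other unknown: ω₃ = r₂ω₂ sin(θ₄−θ₂) / [r₃ sin(θ₃−θ₄)].
Numerator sine = +0.61429; denominator sine = -0.32061.
Result = 0.0674·2.073·(+0.61429) / (0.1639·(-0.32061)) = -1.6337 rad/s; magnitude 1.6337 rad/s.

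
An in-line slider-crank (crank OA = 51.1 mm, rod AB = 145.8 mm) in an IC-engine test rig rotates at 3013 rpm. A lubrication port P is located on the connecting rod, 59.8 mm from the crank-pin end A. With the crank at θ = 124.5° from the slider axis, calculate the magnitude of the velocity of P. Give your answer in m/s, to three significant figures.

13.3

ω = 315.5 rad/s.  Crank-pin speed |V_A| = rω = 16.123 m/s, perpendicular to OA.
Rod angle: sinφ = −(r/L) sinθ ⇒ φ = -16.789°; ω_rod = −rω cosθ/√(L²−r²sin²θ) = +65.424 rad/s.
V_P = V_A + ω_rod × AP, with AP = 0.0598 m along the rod.
Components: V_Px = −rω sinθ − a·ω_rod·sinφ = -12.157 m/s;  V_Py = rω cosθ + a·ω_rod·cosφ = -5.3866 m/s.
|V_P| = √(V_Px² + V_Py²) = 13.297 m/s.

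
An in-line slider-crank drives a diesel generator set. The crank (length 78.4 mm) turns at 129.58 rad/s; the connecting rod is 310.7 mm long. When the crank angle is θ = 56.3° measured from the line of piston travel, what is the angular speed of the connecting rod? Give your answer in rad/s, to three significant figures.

18.6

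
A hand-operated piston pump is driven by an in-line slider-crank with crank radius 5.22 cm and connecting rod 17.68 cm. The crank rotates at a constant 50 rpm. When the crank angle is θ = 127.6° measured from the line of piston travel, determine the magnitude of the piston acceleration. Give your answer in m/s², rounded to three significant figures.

ω = 2π·50/60 = 5.236 rad/s
x(θ) = r cosθ + √(L² − r² sin²θ); with ω constant, a = ω²·d²x/dθ².
d²x/dθ² = −r cosθ − r²(cos2θ)/√u − r⁴ sin²2θ/(4u^{3/2}),  u = L² − r² sin²θ = 0.0295478 m².
Substituting r = 0.0522 m, L = 0.1768 m, θ = 127.6°: d²x/dθ² = +0.035557 m.
a = ω²·d²x/dθ² = (5.236)²·(+0.035557) = +0.97482 m/s²;  |a| = 0.97482 m/s².

0.975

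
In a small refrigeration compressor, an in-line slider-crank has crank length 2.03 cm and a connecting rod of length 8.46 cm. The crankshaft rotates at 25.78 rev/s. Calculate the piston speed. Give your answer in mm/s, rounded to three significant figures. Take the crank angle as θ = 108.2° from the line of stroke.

ω = 2π·25.8 = 162 rad/s
For an in-line slider-crank, x = r cosθ + √(L² − r² sin²θ), so v = −rω sinθ·[1 + r cosθ/√(L² − r² sin²θ)].
With r = 0.0203 m, L = 0.0846 m, θ = 108.2°: √(L² − r² sin²θ) = 0.082373 m.
v = −0.0203·162·0.94997·[1 + 0.0203·-0.31233/0.082373] = -2.8833 m/s.
|v| = 2.8833 m/s = 2883.3 mm/s.

2880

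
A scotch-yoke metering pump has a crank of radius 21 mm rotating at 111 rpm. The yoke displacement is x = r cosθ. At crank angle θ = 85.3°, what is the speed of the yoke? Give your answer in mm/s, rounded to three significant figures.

243

ω = 11.62 rad/s (from 111 rpm).
x = r cosθ ⇒ ẋ = −rω sinθ.
|v| = rω|sinθ| = 0.021·11.62·|sin 85.3°| = 0.24328 m/s = 243.28 mm/s.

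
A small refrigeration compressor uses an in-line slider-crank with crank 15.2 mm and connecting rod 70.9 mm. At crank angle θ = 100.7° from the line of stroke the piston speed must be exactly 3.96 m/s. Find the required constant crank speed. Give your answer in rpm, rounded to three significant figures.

2640

For an in-line slider-crank, |v_piston| = rω|sinθ|·[1 + r cosθ/√(L² − r² sin²θ)].
With r = 0.0152 m, L = 0.0709 m, θ = 100.7°: the bracketed kinematic factor |dx/dθ| = 0.014328 m.
ω = v/|dx/dθ| = 3.96/0.014328 = 276.39 rad/s.
N = 60ω/(2π) = 2639.3 rpm.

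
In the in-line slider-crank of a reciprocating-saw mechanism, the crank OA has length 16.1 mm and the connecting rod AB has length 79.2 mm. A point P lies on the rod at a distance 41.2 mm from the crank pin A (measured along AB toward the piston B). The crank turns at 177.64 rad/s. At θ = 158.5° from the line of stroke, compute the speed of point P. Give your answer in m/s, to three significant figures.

1.59

ω = 177.6 rad/s.  Crank-pin speed |V_A| = rω = 2.86 m/s, perpendicular to OA.
Rod angle: sinφ = −(r/L) sinθ ⇒ φ = -4.273°; ω_rod = −rω cosθ/√(L²−r²sin²θ) = +33.692 rad/s.
V_P = V_A + ω_rod × AP, with AP = 0.0412 m along the rod.
Components: V_Px = −rω sinθ − a·ω_rod·sinφ = -0.94478 m/s;  V_Py = rω cosθ + a·ω_rod·cosφ = -1.2767 m/s.
|V_P| = √(V_Px² + V_Py²) = 1.5883 m/s.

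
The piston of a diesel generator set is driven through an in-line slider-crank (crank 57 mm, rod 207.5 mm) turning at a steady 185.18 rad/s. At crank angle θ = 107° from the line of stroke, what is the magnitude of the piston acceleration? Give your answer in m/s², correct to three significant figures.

ω = 185.2 rad/s
x(θ) = r cosθ + √(L² − r² sin²θ); with ω constant, a = ω²·d²x/dθ².
d²x/dθ² = −r cosθ − r²(cos2θ)/√u − r⁴ sin²2θ/(4u^{3/2}),  u = L² − r² sin²θ = 0.040085 m².
Substituting r = 0.057 m, L = 0.2075 m, θ = 107°: d²x/dθ² = +0.030016 m.
a = ω²·d²x/dθ² = (185.2)²·(+0.030016) = +1029.3 m/s²;  |a| = 1029.3 m/s².

1030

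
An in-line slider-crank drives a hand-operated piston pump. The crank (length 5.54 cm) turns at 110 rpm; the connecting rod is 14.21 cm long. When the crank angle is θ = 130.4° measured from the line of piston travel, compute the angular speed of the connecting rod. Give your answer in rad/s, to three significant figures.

3.05

ω = 11.52 rad/s (converted from 110 rpm).
The rod makes angle φ with the slider axis where L sinφ = r sinθ; differentiating, L cosφ·φ̇ = r ω cosθ.
L cosφ = √(L² − r² sin²θ) = 0.13569 m.
|ω_rod| = r ω |cosθ| / √(L² − r² sin²θ) = 0.0554·11.52·0.64812/0.13569 = 3.0481 rad/s.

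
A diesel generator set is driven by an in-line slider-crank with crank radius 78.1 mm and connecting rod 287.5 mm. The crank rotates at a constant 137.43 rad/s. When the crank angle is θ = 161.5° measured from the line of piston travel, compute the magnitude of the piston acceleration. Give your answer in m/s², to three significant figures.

1070

ω = 137.4 rad/s
x(θ) = r cosθ + √(L² − r² sin²θ); with ω constant, a = ω²·d²x/dθ².
d²x/dθ² = −r cosθ − r²(cos2θ)/√u − r⁴ sin²2θ/(4u^{3/2}),  u = L² − r² sin²θ = 0.0820421 m².
Substituting r = 0.0781 m, L = 0.2875 m, θ = 161.5°: d²x/dθ² = +0.056914 m.
a = ω²·d²x/dθ² = (137.4)²·(+0.056914) = +1074.9 m/s²;  |a| = 1074.9 m/s².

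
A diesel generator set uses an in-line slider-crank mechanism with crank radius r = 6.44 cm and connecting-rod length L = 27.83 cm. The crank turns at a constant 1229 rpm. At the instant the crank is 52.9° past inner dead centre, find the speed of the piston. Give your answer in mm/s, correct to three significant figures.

ω = 2π·1229/60 = 128.7 rad/s
For an in-line slider-crank, x = r cosθ + √(L² − r² sin²θ), so v = −rω sinθ·[1 + r cosθ/√(L² − r² sin²θ)].
With r = 0.0644 m, L = 0.2783 m, θ = 52.9°: √(L² − r² sin²θ) = 0.27352 m.
v = −0.0644·128.7·0.79758·[1 + 0.0644·0.60321/0.27352] = -7.5495 m/s.
|v| = 7.5495 m/s = 7549.5 mm/s.

7550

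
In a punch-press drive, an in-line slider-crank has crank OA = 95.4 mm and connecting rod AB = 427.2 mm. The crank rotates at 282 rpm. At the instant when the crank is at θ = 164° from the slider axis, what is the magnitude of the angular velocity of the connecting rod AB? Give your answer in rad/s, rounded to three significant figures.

6.35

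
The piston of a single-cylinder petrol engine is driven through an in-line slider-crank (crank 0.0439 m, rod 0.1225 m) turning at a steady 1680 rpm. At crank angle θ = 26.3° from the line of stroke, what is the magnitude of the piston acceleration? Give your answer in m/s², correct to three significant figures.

1530

ω = 2π·1680/60 = 175.9 rad/s
x(θ) = r cosθ + √(L² − r² sin²θ); with ω constant, a = ω²·d²x/dθ².
d²x/dθ² = −r cosθ − r²(cos2θ)/√u − r⁴ sin²2θ/(4u^{3/2}),  u = L² − r² sin²θ = 0.0146279 m².
Substituting r = 0.0439 m, L = 0.1225 m, θ = 26.3°: d²x/dθ² = -0.049365 m.
a = ω²·d²x/dθ² = (175.9)²·(-0.049365) = -1527.9 m/s²;  |a| = 1527.9 m/s².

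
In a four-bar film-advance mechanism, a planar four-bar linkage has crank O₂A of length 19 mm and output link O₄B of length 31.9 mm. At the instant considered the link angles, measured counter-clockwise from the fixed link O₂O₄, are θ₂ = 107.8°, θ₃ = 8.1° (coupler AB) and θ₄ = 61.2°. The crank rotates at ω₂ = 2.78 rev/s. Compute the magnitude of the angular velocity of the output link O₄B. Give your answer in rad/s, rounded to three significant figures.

12.8

ω₂ = 17.47 rad/s (from 2.78 rev/s).
Differentiating the loop-closure r₂e^{iθ₂}+r₃e^{iθ₃}=r₁+r₄e^{iθ₄} gives r₂ω₂e^{iθ₂}+r₃ω₃e^{iθ₃}=r₄ω₄e^{iθ₄}.
Eliminating the other unknown: ω₄ = r₂ω₂ sin(θ₂−θ₃) / [r₄ sin(θ₄−θ₃)].
Numerator sine = +0.98570; denominator sine = +0.79968.
Result = 0.019·17.47·(+0.98570) / (0.0319·(+0.79968)) = +12.824 rad/s; magnitude 12.824 rad/s.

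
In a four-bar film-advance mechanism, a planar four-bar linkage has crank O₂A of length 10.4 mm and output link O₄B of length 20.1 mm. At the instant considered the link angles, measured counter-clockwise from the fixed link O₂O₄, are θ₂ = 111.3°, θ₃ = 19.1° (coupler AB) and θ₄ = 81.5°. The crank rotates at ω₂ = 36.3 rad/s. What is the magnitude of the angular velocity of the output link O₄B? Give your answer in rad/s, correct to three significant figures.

ω₂ = 36.3 rad/s
Differentiating the loop-closure r₂e^{iθ₂}+r₃e^{iθ₃}=r₁+r₄e^{iθ₄} gives r₂ω₂e^{iθ₂}+r₃ω₃e^{iθ₃}=r₄ω₄e^{iθ₄}.
Eliminating the other unknown: ω₄ = r₂ω₂ sin(θ₂−θ₃) / [r₄ sin(θ₄−θ₃)].
Numerator sine = +0.99926; denominator sine = +0.88620.
Result = 0.0104·36.3·(+0.99926) / (0.0201·(+0.88620)) = +21.178 rad/s; magnitude 21.178 rad/s.

21.2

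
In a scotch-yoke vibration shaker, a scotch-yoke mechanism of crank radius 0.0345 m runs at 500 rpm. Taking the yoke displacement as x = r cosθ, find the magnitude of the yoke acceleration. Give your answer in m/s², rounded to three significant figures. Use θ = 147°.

ω = 52.36 rad/s (from 500 rpm).
x = r cosθ ⇒ ẍ = −rω² cosθ (ω constant).
|a| = rω²|cosθ| = 0.0345·(52.36)²·|cos 147°| = 79.325 m/s².

79.3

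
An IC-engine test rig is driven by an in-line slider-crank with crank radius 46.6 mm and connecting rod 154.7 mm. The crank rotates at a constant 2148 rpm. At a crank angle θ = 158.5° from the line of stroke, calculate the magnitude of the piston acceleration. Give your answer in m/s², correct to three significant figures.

ω = 2π·2148/60 = 224.9 rad/s
x(θ) = r cosθ + √(L² − r² sin²θ); with ω constant, a = ω²·d²x/dθ².
d²x/dθ² = −r cosθ − r²(cos2θ)/√u − r⁴ sin²2θ/(4u^{3/2}),  u = L² − r² sin²θ = 0.0236404 m².
Substituting r = 0.0466 m, L = 0.1547 m, θ = 158.5°: d²x/dθ² = +0.032877 m.
a = ω²·d²x/dθ² = (224.9)²·(+0.032877) = +1663.5 m/s²;  |a| = 1663.5 m/s².

1660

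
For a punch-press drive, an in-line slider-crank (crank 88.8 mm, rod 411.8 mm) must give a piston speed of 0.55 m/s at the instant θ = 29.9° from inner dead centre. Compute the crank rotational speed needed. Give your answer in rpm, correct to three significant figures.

For an in-line slider-crank, |v_piston| = rω|sinθ|·[1 + r cosθ/√(L² − r² sin²θ)].
With r = 0.0888 m, L = 0.4118 m, θ = 29.9°: the bracketed kinematic factor |dx/dθ| = 0.052589 m.
ω = v/|dx/dθ| = 0.55/0.052589 = 10.458 rad/s.
N = 60ω/(2π) = 99.871 rpm.

99.9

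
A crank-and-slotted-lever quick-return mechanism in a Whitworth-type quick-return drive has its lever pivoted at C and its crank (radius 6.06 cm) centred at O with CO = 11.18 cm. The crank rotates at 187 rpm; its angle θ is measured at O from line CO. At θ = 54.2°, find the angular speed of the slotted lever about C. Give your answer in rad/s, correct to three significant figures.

ω = 19.58 rad/s (from 187 rpm).
Crank pin A relative to C: A = (d + r cosθ, r sinθ); lever angle φ = atan2(r sinθ, d + r cosθ).
Differentiating tanφ: φ̇ = rω(d cosθ + r)/(d² + r² + 2dr cosθ).
d² + r² + 2dr cosθ = |CA|² = 0.0240979 m²;  d cosθ + r = +0.126 m.
|ω_lever| = |0.0606·19.58·+0.126| / 0.0240979 = 6.2048 rad/s.

6.20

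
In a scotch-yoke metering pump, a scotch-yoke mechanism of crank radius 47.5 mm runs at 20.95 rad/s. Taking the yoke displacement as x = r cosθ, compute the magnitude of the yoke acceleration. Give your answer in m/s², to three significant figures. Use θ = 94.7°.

ω = 20.95 rad/s
x = r cosθ ⇒ ẍ = −rω² cosθ (ω constant).
|a| = rω²|cosθ| = 0.0475·(20.95)²·|cos 94.7°| = 1.7082 m/s².

1.71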